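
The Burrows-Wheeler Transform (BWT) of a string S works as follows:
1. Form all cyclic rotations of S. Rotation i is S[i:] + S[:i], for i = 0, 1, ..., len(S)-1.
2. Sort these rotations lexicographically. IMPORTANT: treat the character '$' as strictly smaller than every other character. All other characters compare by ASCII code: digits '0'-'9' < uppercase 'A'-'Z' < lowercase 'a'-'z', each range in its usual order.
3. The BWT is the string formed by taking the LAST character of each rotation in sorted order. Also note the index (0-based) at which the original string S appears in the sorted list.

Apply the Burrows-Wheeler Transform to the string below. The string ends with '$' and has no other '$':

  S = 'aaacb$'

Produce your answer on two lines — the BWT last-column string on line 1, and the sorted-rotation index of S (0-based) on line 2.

All 6 rotations (rotation i = S[i:]+S[:i]):
  rot[0] = aaacb$
  rot[1] = aacb$a
  rot[2] = acb$aa
  rot[3] = cb$aaa
  rot[4] = b$aaac
  rot[5] = $aaacb
Sorted (with $ < everything):
  sorted[0] = $aaacb  (last char: 'b')
  sorted[1] = aaacb$  (last char: '$')
  sorted[2] = aacb$a  (last char: 'a')
  sorted[3] = acb$aa  (last char: 'a')
  sorted[4] = b$aaac  (last char: 'c')
  sorted[5] = cb$aaa  (last char: 'a')
Last column: b$aaca
Original string S is at sorted index 1

Answer: b$aaca
1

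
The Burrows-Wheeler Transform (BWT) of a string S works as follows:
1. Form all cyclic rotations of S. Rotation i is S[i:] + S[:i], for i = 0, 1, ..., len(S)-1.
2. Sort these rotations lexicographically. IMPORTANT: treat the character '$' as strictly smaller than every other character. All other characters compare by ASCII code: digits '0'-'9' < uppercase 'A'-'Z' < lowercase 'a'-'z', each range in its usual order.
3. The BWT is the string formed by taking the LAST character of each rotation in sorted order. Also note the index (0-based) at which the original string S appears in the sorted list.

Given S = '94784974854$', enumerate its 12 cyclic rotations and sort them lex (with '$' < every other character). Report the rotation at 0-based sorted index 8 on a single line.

Answer: 84974854$947

Derivation:
All 12 rotations (rotation i = S[i:]+S[:i]):
  rot[0] = 94784974854$
  rot[1] = 4784974854$9
  rot[2] = 784974854$94
  rot[3] = 84974854$947
  rot[4] = 4974854$9478
  rot[5] = 974854$94784
  rot[6] = 74854$947849
  rot[7] = 4854$9478497
  rot[8] = 854$94784974
  rot[9] = 54$947849748
  rot[10] = 4$9478497485
  rot[11] = $94784974854
Sorted (with $ < everything):
  sorted[0] = $94784974854
  sorted[1] = 4$9478497485
  sorted[2] = 4784974854$9
  sorted[3] = 4854$9478497
  sorted[4] = 4974854$9478
  sorted[5] = 54$947849748
  sorted[6] = 74854$947849
  sorted[7] = 784974854$94
  sorted[8] = 84974854$947
  sorted[9] = 854$94784974
  sorted[10] = 94784974854$
  sorted[11] = 974854$94784
sorted[8] = 84974854$947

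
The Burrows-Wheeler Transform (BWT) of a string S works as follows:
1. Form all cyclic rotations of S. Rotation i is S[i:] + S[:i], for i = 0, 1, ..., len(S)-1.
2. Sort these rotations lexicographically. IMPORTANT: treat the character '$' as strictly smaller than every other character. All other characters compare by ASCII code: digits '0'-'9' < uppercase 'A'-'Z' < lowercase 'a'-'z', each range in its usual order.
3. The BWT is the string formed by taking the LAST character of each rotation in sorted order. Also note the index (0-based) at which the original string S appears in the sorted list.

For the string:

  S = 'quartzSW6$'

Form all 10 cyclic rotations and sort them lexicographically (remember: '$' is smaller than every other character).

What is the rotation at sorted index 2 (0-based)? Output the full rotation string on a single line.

All 10 rotations (rotation i = S[i:]+S[:i]):
  rot[0] = quartzSW6$
  rot[1] = uartzSW6$q
  rot[2] = artzSW6$qu
  rot[3] = rtzSW6$qua
  rot[4] = tzSW6$quar
  rot[5] = zSW6$quart
  rot[6] = SW6$quartz
  rot[7] = W6$quartzS
  rot[8] = 6$quartzSW
  rot[9] = $quartzSW6
Sorted (with $ < everything):
  sorted[0] = $quartzSW6
  sorted[1] = 6$quartzSW
  sorted[2] = SW6$quartz
  sorted[3] = W6$quartzS
  sorted[4] = artzSW6$qu
  sorted[5] = quartzSW6$
  sorted[6] = rtzSW6$qua
  sorted[7] = tzSW6$quar
  sorted[8] = uartzSW6$q
  sorted[9] = zSW6$quart
sorted[2] = SW6$quartz

Answer: SW6$quartz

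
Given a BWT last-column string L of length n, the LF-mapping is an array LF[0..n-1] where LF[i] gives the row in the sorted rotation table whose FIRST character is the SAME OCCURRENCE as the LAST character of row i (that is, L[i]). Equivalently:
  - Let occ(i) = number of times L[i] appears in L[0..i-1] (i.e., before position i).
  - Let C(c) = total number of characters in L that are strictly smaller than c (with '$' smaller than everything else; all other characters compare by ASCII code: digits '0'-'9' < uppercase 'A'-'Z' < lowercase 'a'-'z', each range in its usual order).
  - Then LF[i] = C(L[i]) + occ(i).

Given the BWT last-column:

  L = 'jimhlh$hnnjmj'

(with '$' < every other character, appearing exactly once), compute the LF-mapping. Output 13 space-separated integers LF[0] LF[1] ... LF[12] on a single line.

Char counts: '$':1, 'h':3, 'i':1, 'j':3, 'l':1, 'm':2, 'n':2
C (first-col start): C('$')=0, C('h')=1, C('i')=4, C('j')=5, C('l')=8, C('m')=9, C('n')=11
L[0]='j': occ=0, LF[0]=C('j')+0=5+0=5
L[1]='i': occ=0, LF[1]=C('i')+0=4+0=4
L[2]='m': occ=0, LF[2]=C('m')+0=9+0=9
L[3]='h': occ=0, LF[3]=C('h')+0=1+0=1
L[4]='l': occ=0, LF[4]=C('l')+0=8+0=8
L[5]='h': occ=1, LF[5]=C('h')+1=1+1=2
L[6]='$': occ=0, LF[6]=C('$')+0=0+0=0
L[7]='h': occ=2, LF[7]=C('h')+2=1+2=3
L[8]='n': occ=0, LF[8]=C('n')+0=11+0=11
L[9]='n': occ=1, LF[9]=C('n')+1=11+1=12
L[10]='j': occ=1, LF[10]=C('j')+1=5+1=6
L[11]='m': occ=1, LF[11]=C('m')+1=9+1=10
L[12]='j': occ=2, LF[12]=C('j')+2=5+2=7

Answer: 5 4 9 1 8 2 0 3 11 12 6 10 7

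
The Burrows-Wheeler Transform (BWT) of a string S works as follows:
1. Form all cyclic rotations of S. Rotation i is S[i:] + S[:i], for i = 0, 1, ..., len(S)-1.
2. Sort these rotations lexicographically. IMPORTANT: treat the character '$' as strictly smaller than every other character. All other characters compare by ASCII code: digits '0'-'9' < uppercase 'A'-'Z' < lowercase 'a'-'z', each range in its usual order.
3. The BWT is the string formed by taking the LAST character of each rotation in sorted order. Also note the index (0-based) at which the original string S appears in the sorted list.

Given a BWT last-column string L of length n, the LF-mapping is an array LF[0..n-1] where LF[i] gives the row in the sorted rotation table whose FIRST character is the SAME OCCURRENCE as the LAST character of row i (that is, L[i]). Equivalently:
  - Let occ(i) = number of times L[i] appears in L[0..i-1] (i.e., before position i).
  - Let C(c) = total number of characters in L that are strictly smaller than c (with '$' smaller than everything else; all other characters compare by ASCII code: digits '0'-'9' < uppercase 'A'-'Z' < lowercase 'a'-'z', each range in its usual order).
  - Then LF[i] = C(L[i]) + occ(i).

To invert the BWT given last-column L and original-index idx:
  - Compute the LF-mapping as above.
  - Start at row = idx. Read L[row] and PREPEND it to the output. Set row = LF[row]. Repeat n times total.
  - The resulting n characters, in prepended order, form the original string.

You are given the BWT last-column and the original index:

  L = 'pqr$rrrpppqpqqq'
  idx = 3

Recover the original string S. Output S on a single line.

Answer: pqrpqrprpqqrqp$

Derivation:
LF mapping: 1 6 11 0 12 13 14 2 3 4 7 5 8 9 10
Walk LF starting at row 3, prepending L[row]:
  step 1: row=3, L[3]='$', prepend. Next row=LF[3]=0
  step 2: row=0, L[0]='p', prepend. Next row=LF[0]=1
  step 3: row=1, L[1]='q', prepend. Next row=LF[1]=6
  step 4: row=6, L[6]='r', prepend. Next row=LF[6]=14
  step 5: row=14, L[14]='q', prepend. Next row=LF[14]=10
  step 6: row=10, L[10]='q', prepend. Next row=LF[10]=7
  step 7: row=7, L[7]='p', prepend. Next row=LF[7]=2
  step 8: row=2, L[2]='r', prepend. Next row=LF[2]=11
  step 9: row=11, L[11]='p', prepend. Next row=LF[11]=5
  step 10: row=5, L[5]='r', prepend. Next row=LF[5]=13
  step 11: row=13, L[13]='q', prepend. Next row=LF[13]=9
  step 12: row=9, L[9]='p', prepend. Next row=LF[9]=4
  step 13: row=4, L[4]='r', prepend. Next row=LF[4]=12
  step 14: row=12, L[12]='q', prepend. Next row=LF[12]=8
  step 15: row=8, L[8]='p', prepend. Next row=LF[8]=3
Reversed output: pqrpqrprpqqrqp$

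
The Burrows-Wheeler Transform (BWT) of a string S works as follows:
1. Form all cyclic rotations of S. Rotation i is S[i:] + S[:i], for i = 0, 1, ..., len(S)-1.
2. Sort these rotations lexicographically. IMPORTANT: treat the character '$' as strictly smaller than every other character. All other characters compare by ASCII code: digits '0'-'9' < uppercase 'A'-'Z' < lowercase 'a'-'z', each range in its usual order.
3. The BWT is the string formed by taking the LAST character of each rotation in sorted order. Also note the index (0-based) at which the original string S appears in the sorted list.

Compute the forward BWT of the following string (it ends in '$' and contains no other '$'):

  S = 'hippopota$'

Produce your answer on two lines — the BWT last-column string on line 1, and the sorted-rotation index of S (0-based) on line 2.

Answer: at$hpppoio
2

Derivation:
All 10 rotations (rotation i = S[i:]+S[:i]):
  rot[0] = hippopota$
  rot[1] = ippopota$h
  rot[2] = ppopota$hi
  rot[3] = popota$hip
  rot[4] = opota$hipp
  rot[5] = pota$hippo
  rot[6] = ota$hippop
  rot[7] = ta$hippopo
  rot[8] = a$hippopot
  rot[9] = $hippopota
Sorted (with $ < everything):
  sorted[0] = $hippopota  (last char: 'a')
  sorted[1] = a$hippopot  (last char: 't')
  sorted[2] = hippopota$  (last char: '$')
  sorted[3] = ippopota$h  (last char: 'h')
  sorted[4] = opota$hipp  (last char: 'p')
  sorted[5] = ota$hippop  (last char: 'p')
  sorted[6] = popota$hip  (last char: 'p')
  sorted[7] = pota$hippo  (last char: 'o')
  sorted[8] = ppopota$hi  (last char: 'i')
  sorted[9] = ta$hippopo  (last char: 'o')
Last column: at$hpppoio
Original string S is at sorted index 2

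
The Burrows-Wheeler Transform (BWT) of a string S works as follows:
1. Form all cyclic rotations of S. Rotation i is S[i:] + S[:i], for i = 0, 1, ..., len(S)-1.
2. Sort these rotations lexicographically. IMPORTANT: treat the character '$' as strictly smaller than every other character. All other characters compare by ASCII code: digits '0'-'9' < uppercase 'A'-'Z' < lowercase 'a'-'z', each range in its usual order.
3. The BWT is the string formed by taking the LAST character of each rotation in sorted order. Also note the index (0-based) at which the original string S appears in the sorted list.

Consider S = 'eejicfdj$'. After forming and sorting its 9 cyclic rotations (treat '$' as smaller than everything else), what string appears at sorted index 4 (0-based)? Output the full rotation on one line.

Answer: ejicfdj$e

Derivation:
All 9 rotations (rotation i = S[i:]+S[:i]):
  rot[0] = eejicfdj$
  rot[1] = ejicfdj$e
  rot[2] = jicfdj$ee
  rot[3] = icfdj$eej
  rot[4] = cfdj$eeji
  rot[5] = fdj$eejic
  rot[6] = dj$eejicf
  rot[7] = j$eejicfd
  rot[8] = $eejicfdj
Sorted (with $ < everything):
  sorted[0] = $eejicfdj
  sorted[1] = cfdj$eeji
  sorted[2] = dj$eejicf
  sorted[3] = eejicfdj$
  sorted[4] = ejicfdj$e
  sorted[5] = fdj$eejic
  sorted[6] = icfdj$eej
  sorted[7] = j$eejicfd
  sorted[8] = jicfdj$ee
sorted[4] = ejicfdj$e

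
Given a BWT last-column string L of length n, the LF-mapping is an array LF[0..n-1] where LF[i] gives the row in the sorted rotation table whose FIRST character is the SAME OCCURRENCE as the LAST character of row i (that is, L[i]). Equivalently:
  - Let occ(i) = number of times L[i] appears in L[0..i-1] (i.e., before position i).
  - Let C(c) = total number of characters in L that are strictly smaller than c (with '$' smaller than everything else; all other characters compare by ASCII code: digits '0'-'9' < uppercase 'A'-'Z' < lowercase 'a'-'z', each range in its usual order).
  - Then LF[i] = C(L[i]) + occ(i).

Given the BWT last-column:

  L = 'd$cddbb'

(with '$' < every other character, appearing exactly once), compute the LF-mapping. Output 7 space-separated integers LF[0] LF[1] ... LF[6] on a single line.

Char counts: '$':1, 'b':2, 'c':1, 'd':3
C (first-col start): C('$')=0, C('b')=1, C('c')=3, C('d')=4
L[0]='d': occ=0, LF[0]=C('d')+0=4+0=4
L[1]='$': occ=0, LF[1]=C('$')+0=0+0=0
L[2]='c': occ=0, LF[2]=C('c')+0=3+0=3
L[3]='d': occ=1, LF[3]=C('d')+1=4+1=5
L[4]='d': occ=2, LF[4]=C('d')+2=4+2=6
L[5]='b': occ=0, LF[5]=C('b')+0=1+0=1
L[6]='b': occ=1, LF[6]=C('b')+1=1+1=2

Answer: 4 0 3 5 6 1 2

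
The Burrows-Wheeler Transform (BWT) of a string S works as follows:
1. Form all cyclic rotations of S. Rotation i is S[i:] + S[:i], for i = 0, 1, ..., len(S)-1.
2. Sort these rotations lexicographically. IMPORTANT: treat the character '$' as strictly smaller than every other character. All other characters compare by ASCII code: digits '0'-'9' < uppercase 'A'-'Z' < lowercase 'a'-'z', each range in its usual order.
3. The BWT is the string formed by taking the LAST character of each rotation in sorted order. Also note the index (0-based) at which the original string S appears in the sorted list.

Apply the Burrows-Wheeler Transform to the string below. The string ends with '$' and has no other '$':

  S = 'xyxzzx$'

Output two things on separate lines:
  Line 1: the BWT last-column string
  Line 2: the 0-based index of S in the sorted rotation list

Answer: xz$yxzx
2

Derivation:
All 7 rotations (rotation i = S[i:]+S[:i]):
  rot[0] = xyxzzx$
  rot[1] = yxzzx$x
  rot[2] = xzzx$xy
  rot[3] = zzx$xyx
  rot[4] = zx$xyxz
  rot[5] = x$xyxzz
  rot[6] = $xyxzzx
Sorted (with $ < everything):
  sorted[0] = $xyxzzx  (last char: 'x')
  sorted[1] = x$xyxzz  (last char: 'z')
  sorted[2] = xyxzzx$  (last char: '$')
  sorted[3] = xzzx$xy  (last char: 'y')
  sorted[4] = yxzzx$x  (last char: 'x')
  sorted[5] = zx$xyxz  (last char: 'z')
  sorted[6] = zzx$xyx  (last char: 'x')
Last column: xz$yxzx
Original string S is at sorted index 2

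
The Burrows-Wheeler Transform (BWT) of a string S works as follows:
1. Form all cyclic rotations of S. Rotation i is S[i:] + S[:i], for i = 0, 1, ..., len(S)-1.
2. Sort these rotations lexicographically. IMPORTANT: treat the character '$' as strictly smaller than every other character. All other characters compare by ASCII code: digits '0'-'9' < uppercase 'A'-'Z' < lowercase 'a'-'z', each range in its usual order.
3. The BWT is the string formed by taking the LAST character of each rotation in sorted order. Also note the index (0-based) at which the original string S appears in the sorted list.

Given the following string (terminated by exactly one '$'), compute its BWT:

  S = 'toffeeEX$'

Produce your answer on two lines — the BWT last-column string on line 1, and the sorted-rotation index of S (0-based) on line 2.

Answer: XeEeffot$
8

Derivation:
All 9 rotations (rotation i = S[i:]+S[:i]):
  rot[0] = toffeeEX$
  rot[1] = offeeEX$t
  rot[2] = ffeeEX$to
  rot[3] = feeEX$tof
  rot[4] = eeEX$toff
  rot[5] = eEX$toffe
  rot[6] = EX$toffee
  rot[7] = X$toffeeE
  rot[8] = $toffeeEX
Sorted (with $ < everything):
  sorted[0] = $toffeeEX  (last char: 'X')
  sorted[1] = EX$toffee  (last char: 'e')
  sorted[2] = X$toffeeE  (last char: 'E')
  sorted[3] = eEX$toffe  (last char: 'e')
  sorted[4] = eeEX$toff  (last char: 'f')
  sorted[5] = feeEX$tof  (last char: 'f')
  sorted[6] = ffeeEX$to  (last char: 'o')
  sorted[7] = offeeEX$t  (last char: 't')
  sorted[8] = toffeeEX$  (last char: '$')
Last column: XeEeffot$
Original string S is at sorted index 8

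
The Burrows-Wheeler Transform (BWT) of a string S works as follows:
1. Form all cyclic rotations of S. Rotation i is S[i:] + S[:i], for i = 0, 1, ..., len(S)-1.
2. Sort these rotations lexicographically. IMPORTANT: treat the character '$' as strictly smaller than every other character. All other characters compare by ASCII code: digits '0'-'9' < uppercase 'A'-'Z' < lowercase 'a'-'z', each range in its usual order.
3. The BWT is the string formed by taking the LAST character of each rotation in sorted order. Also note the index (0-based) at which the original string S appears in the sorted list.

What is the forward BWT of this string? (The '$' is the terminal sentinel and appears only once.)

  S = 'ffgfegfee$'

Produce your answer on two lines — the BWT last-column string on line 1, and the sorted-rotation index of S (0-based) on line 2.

Answer: eeffgg$fef
6

Derivation:
All 10 rotations (rotation i = S[i:]+S[:i]):
  rot[0] = ffgfegfee$
  rot[1] = fgfegfee$f
  rot[2] = gfegfee$ff
  rot[3] = fegfee$ffg
  rot[4] = egfee$ffgf
  rot[5] = gfee$ffgfe
  rot[6] = fee$ffgfeg
  rot[7] = ee$ffgfegf
  rot[8] = e$ffgfegfe
  rot[9] = $ffgfegfee
Sorted (with $ < everything):
  sorted[0] = $ffgfegfee  (last char: 'e')
  sorted[1] = e$ffgfegfe  (last char: 'e')
  sorted[2] = ee$ffgfegf  (last char: 'f')
  sorted[3] = egfee$ffgf  (last char: 'f')
  sorted[4] = fee$ffgfeg  (last char: 'g')
  sorted[5] = fegfee$ffg  (last char: 'g')
  sorted[6] = ffgfegfee$  (last char: '$')
  sorted[7] = fgfegfee$f  (last char: 'f')
  sorted[8] = gfee$ffgfe  (last char: 'e')
  sorted[9] = gfegfee$ff  (last char: 'f')
Last column: eeffgg$fef
Original string S is at sorted index 6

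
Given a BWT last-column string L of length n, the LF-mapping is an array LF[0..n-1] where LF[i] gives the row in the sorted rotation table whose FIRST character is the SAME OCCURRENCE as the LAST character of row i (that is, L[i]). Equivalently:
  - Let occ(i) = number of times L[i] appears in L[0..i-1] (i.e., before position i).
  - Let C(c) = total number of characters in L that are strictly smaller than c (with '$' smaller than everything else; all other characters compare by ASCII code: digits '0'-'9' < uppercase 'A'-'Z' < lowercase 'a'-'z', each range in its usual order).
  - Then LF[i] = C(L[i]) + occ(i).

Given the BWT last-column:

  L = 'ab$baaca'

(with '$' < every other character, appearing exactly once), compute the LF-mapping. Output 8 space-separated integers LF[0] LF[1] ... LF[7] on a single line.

Char counts: '$':1, 'a':4, 'b':2, 'c':1
C (first-col start): C('$')=0, C('a')=1, C('b')=5, C('c')=7
L[0]='a': occ=0, LF[0]=C('a')+0=1+0=1
L[1]='b': occ=0, LF[1]=C('b')+0=5+0=5
L[2]='$': occ=0, LF[2]=C('$')+0=0+0=0
L[3]='b': occ=1, LF[3]=C('b')+1=5+1=6
L[4]='a': occ=1, LF[4]=C('a')+1=1+1=2
L[5]='a': occ=2, LF[5]=C('a')+2=1+2=3
L[6]='c': occ=0, LF[6]=C('c')+0=7+0=7
L[7]='a': occ=3, LF[7]=C('a')+3=1+3=4

Answer: 1 5 0 6 2 3 7 4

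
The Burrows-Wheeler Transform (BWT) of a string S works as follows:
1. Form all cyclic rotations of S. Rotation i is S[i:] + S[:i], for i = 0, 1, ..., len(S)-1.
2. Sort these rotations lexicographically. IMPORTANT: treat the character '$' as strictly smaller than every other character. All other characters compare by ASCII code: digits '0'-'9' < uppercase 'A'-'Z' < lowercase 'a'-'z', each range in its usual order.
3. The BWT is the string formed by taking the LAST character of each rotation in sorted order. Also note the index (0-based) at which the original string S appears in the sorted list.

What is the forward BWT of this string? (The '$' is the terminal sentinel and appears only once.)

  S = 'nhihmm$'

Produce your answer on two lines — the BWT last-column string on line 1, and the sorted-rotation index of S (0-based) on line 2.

Answer: mnihmh$
6

Derivation:
All 7 rotations (rotation i = S[i:]+S[:i]):
  rot[0] = nhihmm$
  rot[1] = hihmm$n
  rot[2] = ihmm$nh
  rot[3] = hmm$nhi
  rot[4] = mm$nhih
  rot[5] = m$nhihm
  rot[6] = $nhihmm
Sorted (with $ < everything):
  sorted[0] = $nhihmm  (last char: 'm')
  sorted[1] = hihmm$n  (last char: 'n')
  sorted[2] = hmm$nhi  (last char: 'i')
  sorted[3] = ihmm$nh  (last char: 'h')
  sorted[4] = m$nhihm  (last char: 'm')
  sorted[5] = mm$nhih  (last char: 'h')
  sorted[6] = nhihmm$  (last char: '$')
Last column: mnihmh$
Original string S is at sorted index 6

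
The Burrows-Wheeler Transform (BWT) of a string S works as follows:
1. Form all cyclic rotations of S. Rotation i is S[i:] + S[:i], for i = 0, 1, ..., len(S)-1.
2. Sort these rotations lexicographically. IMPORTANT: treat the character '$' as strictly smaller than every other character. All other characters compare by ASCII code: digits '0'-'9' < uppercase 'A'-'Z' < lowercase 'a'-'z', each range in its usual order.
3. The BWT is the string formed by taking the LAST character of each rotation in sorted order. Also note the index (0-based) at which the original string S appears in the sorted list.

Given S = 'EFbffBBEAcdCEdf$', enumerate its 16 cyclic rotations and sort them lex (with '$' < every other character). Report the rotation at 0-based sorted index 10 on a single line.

All 16 rotations (rotation i = S[i:]+S[:i]):
  rot[0] = EFbffBBEAcdCEdf$
  rot[1] = FbffBBEAcdCEdf$E
  rot[2] = bffBBEAcdCEdf$EF
  rot[3] = ffBBEAcdCEdf$EFb
  rot[4] = fBBEAcdCEdf$EFbf
  rot[5] = BBEAcdCEdf$EFbff
  rot[6] = BEAcdCEdf$EFbffB
  rot[7] = EAcdCEdf$EFbffBB
  rot[8] = AcdCEdf$EFbffBBE
  rot[9] = cdCEdf$EFbffBBEA
  rot[10] = dCEdf$EFbffBBEAc
  rot[11] = CEdf$EFbffBBEAcd
  rot[12] = Edf$EFbffBBEAcdC
  rot[13] = df$EFbffBBEAcdCE
  rot[14] = f$EFbffBBEAcdCEd
  rot[15] = $EFbffBBEAcdCEdf
Sorted (with $ < everything):
  sorted[0] = $EFbffBBEAcdCEdf
  sorted[1] = AcdCEdf$EFbffBBE
  sorted[2] = BBEAcdCEdf$EFbff
  sorted[3] = BEAcdCEdf$EFbffB
  sorted[4] = CEdf$EFbffBBEAcd
  sorted[5] = EAcdCEdf$EFbffBB
  sorted[6] = EFbffBBEAcdCEdf$
  sorted[7] = Edf$EFbffBBEAcdC
  sorted[8] = FbffBBEAcdCEdf$E
  sorted[9] = bffBBEAcdCEdf$EF
  sorted[10] = cdCEdf$EFbffBBEA
  sorted[11] = dCEdf$EFbffBBEAc
  sorted[12] = df$EFbffBBEAcdCE
  sorted[13] = f$EFbffBBEAcdCEd
  sorted[14] = fBBEAcdCEdf$EFbf
  sorted[15] = ffBBEAcdCEdf$EFb
sorted[10] = cdCEdf$EFbffBBEA

Answer: cdCEdf$EFbffBBEA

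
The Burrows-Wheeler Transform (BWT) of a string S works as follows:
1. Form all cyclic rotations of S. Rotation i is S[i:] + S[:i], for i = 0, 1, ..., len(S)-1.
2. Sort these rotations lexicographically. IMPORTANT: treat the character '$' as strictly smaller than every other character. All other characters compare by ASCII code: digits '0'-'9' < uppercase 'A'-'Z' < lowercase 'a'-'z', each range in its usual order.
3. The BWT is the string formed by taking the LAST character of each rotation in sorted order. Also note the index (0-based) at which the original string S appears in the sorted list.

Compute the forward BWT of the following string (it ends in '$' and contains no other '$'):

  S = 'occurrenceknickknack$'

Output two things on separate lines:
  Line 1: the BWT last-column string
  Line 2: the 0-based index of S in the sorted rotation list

All 21 rotations (rotation i = S[i:]+S[:i]):
  rot[0] = occurrenceknickknack$
  rot[1] = ccurrenceknickknack$o
  rot[2] = currenceknickknack$oc
  rot[3] = urrenceknickknack$occ
  rot[4] = rrenceknickknack$occu
  rot[5] = renceknickknack$occur
  rot[6] = enceknickknack$occurr
  rot[7] = nceknickknack$occurre
  rot[8] = ceknickknack$occurren
  rot[9] = eknickknack$occurrenc
  rot[10] = knickknack$occurrence
  rot[11] = nickknack$occurrencek
  rot[12] = ickknack$occurrencekn
  rot[13] = ckknack$occurrencekni
  rot[14] = kknack$occurrenceknic
  rot[15] = knack$occurrenceknick
  rot[16] = nack$occurrenceknickk
  rot[17] = ack$occurrenceknickkn
  rot[18] = ck$occurrenceknickkna
  rot[19] = k$occurrenceknickknac
  rot[20] = $occurrenceknickknack
Sorted (with $ < everything):
  sorted[0] = $occurrenceknickknack  (last char: 'k')
  sorted[1] = ack$occurrenceknickkn  (last char: 'n')
  sorted[2] = ccurrenceknickknack$o  (last char: 'o')
  sorted[3] = ceknickknack$occurren  (last char: 'n')
  sorted[4] = ck$occurrenceknickkna  (last char: 'a')
  sorted[5] = ckknack$occurrencekni  (last char: 'i')
  sorted[6] = currenceknickknack$oc  (last char: 'c')
  sorted[7] = eknickknack$occurrenc  (last char: 'c')
  sorted[8] = enceknickknack$occurr  (last char: 'r')
  sorted[9] = ickknack$occurrencekn  (last char: 'n')
  sorted[10] = k$occurrenceknickknac  (last char: 'c')
  sorted[11] = kknack$occurrenceknic  (last char: 'c')
  sorted[12] = knack$occurrenceknick  (last char: 'k')
  sorted[13] = knickknack$occurrence  (last char: 'e')
  sorted[14] = nack$occurrenceknickk  (last char: 'k')
  sorted[15] = nceknickknack$occurre  (last char: 'e')
  sorted[16] = nickknack$occurrencek  (last char: 'k')
  sorted[17] = occurrenceknickknack$  (last char: '$')
  sorted[18] = renceknickknack$occur  (last char: 'r')
  sorted[19] = rrenceknickknack$occu  (last char: 'u')
  sorted[20] = urrenceknickknack$occ  (last char: 'c')
Last column: knonaiccrncckekek$ruc
Original string S is at sorted index 17

Answer: knonaiccrncckekek$ruc
17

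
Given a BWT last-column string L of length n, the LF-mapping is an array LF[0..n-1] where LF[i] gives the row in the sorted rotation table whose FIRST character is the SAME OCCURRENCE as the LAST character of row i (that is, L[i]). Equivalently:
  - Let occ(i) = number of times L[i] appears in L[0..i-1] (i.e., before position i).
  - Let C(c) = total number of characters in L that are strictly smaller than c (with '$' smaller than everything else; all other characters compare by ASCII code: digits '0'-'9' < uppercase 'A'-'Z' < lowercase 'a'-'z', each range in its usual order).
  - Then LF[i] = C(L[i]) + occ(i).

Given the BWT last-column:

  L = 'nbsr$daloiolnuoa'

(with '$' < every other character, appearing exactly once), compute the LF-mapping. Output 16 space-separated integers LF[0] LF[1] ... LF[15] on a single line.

Char counts: '$':1, 'a':2, 'b':1, 'd':1, 'i':1, 'l':2, 'n':2, 'o':3, 'r':1, 's':1, 'u':1
C (first-col start): C('$')=0, C('a')=1, C('b')=3, C('d')=4, C('i')=5, C('l')=6, C('n')=8, C('o')=10, C('r')=13, C('s')=14, C('u')=15
L[0]='n': occ=0, LF[0]=C('n')+0=8+0=8
L[1]='b': occ=0, LF[1]=C('b')+0=3+0=3
L[2]='s': occ=0, LF[2]=C('s')+0=14+0=14
L[3]='r': occ=0, LF[3]=C('r')+0=13+0=13
L[4]='$': occ=0, LF[4]=C('$')+0=0+0=0
L[5]='d': occ=0, LF[5]=C('d')+0=4+0=4
L[6]='a': occ=0, LF[6]=C('a')+0=1+0=1
L[7]='l': occ=0, LF[7]=C('l')+0=6+0=6
L[8]='o': occ=0, LF[8]=C('o')+0=10+0=10
L[9]='i': occ=0, LF[9]=C('i')+0=5+0=5
L[10]='o': occ=1, LF[10]=C('o')+1=10+1=11
L[11]='l': occ=1, LF[11]=C('l')+1=6+1=7
L[12]='n': occ=1, LF[12]=C('n')+1=8+1=9
L[13]='u': occ=0, LF[13]=C('u')+0=15+0=15
L[14]='o': occ=2, LF[14]=C('o')+2=10+2=12
L[15]='a': occ=1, LF[15]=C('a')+1=1+1=2

Answer: 8 3 14 13 0 4 1 6 10 5 11 7 9 15 12 2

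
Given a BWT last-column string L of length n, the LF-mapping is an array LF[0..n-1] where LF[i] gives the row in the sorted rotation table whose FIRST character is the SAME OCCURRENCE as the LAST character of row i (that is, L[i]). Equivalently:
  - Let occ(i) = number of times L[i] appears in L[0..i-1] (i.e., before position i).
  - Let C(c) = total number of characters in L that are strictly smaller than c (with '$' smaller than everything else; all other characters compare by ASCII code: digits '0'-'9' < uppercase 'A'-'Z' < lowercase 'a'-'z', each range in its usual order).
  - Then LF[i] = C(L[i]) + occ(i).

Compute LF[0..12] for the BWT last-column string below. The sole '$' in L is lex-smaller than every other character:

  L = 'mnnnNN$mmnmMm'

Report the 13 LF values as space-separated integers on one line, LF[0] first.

Answer: 4 9 10 11 2 3 0 5 6 12 7 1 8

Derivation:
Char counts: '$':1, 'M':1, 'N':2, 'm':5, 'n':4
C (first-col start): C('$')=0, C('M')=1, C('N')=2, C('m')=4, C('n')=9
L[0]='m': occ=0, LF[0]=C('m')+0=4+0=4
L[1]='n': occ=0, LF[1]=C('n')+0=9+0=9
L[2]='n': occ=1, LF[2]=C('n')+1=9+1=10
L[3]='n': occ=2, LF[3]=C('n')+2=9+2=11
L[4]='N': occ=0, LF[4]=C('N')+0=2+0=2
L[5]='N': occ=1, LF[5]=C('N')+1=2+1=3
L[6]='$': occ=0, LF[6]=C('$')+0=0+0=0
L[7]='m': occ=1, LF[7]=C('m')+1=4+1=5
L[8]='m': occ=2, LF[8]=C('m')+2=4+2=6
L[9]='n': occ=3, LF[9]=C('n')+3=9+3=12
L[10]='m': occ=3, LF[10]=C('m')+3=4+3=7
L[11]='M': occ=0, LF[11]=C('M')+0=1+0=1
L[12]='m': occ=4, LF[12]=C('m')+4=4+4=8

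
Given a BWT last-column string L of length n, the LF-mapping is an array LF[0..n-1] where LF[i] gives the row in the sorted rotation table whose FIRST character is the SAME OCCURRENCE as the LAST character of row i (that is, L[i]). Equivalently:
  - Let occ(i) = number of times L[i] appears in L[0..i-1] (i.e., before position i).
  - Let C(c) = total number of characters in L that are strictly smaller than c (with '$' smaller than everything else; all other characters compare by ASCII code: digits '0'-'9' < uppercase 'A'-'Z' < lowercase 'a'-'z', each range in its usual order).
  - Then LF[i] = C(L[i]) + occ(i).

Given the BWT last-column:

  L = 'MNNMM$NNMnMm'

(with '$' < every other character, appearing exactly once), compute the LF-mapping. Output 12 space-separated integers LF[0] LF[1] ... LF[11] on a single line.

Answer: 1 6 7 2 3 0 8 9 4 11 5 10

Derivation:
Char counts: '$':1, 'M':5, 'N':4, 'm':1, 'n':1
C (first-col start): C('$')=0, C('M')=1, C('N')=6, C('m')=10, C('n')=11
L[0]='M': occ=0, LF[0]=C('M')+0=1+0=1
L[1]='N': occ=0, LF[1]=C('N')+0=6+0=6
L[2]='N': occ=1, LF[2]=C('N')+1=6+1=7
L[3]='M': occ=1, LF[3]=C('M')+1=1+1=2
L[4]='M': occ=2, LF[4]=C('M')+2=1+2=3
L[5]='$': occ=0, LF[5]=C('$')+0=0+0=0
L[6]='N': occ=2, LF[6]=C('N')+2=6+2=8
L[7]='N': occ=3, LF[7]=C('N')+3=6+3=9
L[8]='M': occ=3, LF[8]=C('M')+3=1+3=4
L[9]='n': occ=0, LF[9]=C('n')+0=11+0=11
L[10]='M': occ=4, LF[10]=C('M')+4=1+4=5
L[11]='m': occ=0, LF[11]=C('m')+0=10+0=10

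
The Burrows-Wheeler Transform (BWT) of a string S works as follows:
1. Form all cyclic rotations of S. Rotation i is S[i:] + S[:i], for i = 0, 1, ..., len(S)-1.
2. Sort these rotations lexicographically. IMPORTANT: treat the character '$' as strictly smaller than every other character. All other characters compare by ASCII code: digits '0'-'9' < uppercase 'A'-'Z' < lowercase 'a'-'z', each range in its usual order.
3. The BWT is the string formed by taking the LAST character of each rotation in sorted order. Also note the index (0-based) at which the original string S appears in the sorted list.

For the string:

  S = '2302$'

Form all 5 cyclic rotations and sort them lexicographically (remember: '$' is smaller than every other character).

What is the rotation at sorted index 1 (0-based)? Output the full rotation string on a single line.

Answer: 02$23

Derivation:
All 5 rotations (rotation i = S[i:]+S[:i]):
  rot[0] = 2302$
  rot[1] = 302$2
  rot[2] = 02$23
  rot[3] = 2$230
  rot[4] = $2302
Sorted (with $ < everything):
  sorted[0] = $2302
  sorted[1] = 02$23
  sorted[2] = 2$230
  sorted[3] = 2302$
  sorted[4] = 302$2
sorted[1] = 02$23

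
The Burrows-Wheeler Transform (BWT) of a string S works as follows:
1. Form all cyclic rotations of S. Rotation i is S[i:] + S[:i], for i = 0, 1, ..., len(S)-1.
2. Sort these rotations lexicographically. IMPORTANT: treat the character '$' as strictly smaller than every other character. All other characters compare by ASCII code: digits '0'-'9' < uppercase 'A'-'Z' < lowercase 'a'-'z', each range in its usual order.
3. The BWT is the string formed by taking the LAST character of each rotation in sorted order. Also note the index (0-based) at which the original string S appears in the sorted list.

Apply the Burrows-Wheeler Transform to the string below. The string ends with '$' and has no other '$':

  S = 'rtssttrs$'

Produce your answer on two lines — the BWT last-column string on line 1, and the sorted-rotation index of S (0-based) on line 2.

All 9 rotations (rotation i = S[i:]+S[:i]):
  rot[0] = rtssttrs$
  rot[1] = tssttrs$r
  rot[2] = ssttrs$rt
  rot[3] = sttrs$rts
  rot[4] = ttrs$rtss
  rot[5] = trs$rtsst
  rot[6] = rs$rtsstt
  rot[7] = s$rtssttr
  rot[8] = $rtssttrs
Sorted (with $ < everything):
  sorted[0] = $rtssttrs  (last char: 's')
  sorted[1] = rs$rtsstt  (last char: 't')
  sorted[2] = rtssttrs$  (last char: '$')
  sorted[3] = s$rtssttr  (last char: 'r')
  sorted[4] = ssttrs$rt  (last char: 't')
  sorted[5] = sttrs$rts  (last char: 's')
  sorted[6] = trs$rtsst  (last char: 't')
  sorted[7] = tssttrs$r  (last char: 'r')
  sorted[8] = ttrs$rtss  (last char: 's')
Last column: st$rtstrs
Original string S is at sorted index 2

Answer: st$rtstrs
2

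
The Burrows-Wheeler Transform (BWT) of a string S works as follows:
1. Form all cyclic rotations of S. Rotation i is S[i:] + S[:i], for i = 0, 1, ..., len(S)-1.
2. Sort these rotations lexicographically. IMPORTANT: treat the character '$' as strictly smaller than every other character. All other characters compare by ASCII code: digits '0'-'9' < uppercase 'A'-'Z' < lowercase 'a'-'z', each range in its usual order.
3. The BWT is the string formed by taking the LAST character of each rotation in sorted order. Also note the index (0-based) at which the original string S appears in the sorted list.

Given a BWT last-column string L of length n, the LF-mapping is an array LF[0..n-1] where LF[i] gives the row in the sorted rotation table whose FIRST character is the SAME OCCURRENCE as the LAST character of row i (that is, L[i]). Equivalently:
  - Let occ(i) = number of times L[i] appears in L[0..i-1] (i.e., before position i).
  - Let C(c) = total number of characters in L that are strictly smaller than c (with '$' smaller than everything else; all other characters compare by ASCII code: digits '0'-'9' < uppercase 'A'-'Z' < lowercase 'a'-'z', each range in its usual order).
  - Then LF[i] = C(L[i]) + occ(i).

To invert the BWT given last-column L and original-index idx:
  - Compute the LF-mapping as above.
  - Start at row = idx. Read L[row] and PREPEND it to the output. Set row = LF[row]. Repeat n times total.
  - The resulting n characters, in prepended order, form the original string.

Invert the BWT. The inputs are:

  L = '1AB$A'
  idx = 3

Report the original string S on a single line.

LF mapping: 1 2 4 0 3
Walk LF starting at row 3, prepending L[row]:
  step 1: row=3, L[3]='$', prepend. Next row=LF[3]=0
  step 2: row=0, L[0]='1', prepend. Next row=LF[0]=1
  step 3: row=1, L[1]='A', prepend. Next row=LF[1]=2
  step 4: row=2, L[2]='B', prepend. Next row=LF[2]=4
  step 5: row=4, L[4]='A', prepend. Next row=LF[4]=3
Reversed output: ABA1$

Answer: ABA1$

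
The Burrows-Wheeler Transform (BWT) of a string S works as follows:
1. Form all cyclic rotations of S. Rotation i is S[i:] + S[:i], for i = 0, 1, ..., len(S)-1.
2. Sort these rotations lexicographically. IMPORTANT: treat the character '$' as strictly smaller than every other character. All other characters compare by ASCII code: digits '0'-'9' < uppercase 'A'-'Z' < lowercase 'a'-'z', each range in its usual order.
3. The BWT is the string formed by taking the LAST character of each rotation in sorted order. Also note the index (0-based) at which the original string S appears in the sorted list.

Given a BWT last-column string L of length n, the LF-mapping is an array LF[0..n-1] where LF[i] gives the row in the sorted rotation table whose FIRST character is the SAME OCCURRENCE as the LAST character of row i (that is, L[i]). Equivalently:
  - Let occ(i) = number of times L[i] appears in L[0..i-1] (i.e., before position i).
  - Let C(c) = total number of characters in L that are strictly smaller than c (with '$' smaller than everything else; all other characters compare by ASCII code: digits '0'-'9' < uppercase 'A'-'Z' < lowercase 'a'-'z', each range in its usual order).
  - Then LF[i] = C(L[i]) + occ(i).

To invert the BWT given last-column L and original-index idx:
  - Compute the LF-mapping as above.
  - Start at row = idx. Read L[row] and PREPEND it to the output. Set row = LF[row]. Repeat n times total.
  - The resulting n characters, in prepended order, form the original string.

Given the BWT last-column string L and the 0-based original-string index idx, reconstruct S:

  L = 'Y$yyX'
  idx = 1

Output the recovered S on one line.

Answer: XyyY$

Derivation:
LF mapping: 2 0 3 4 1
Walk LF starting at row 1, prepending L[row]:
  step 1: row=1, L[1]='$', prepend. Next row=LF[1]=0
  step 2: row=0, L[0]='Y', prepend. Next row=LF[0]=2
  step 3: row=2, L[2]='y', prepend. Next row=LF[2]=3
  step 4: row=3, L[3]='y', prepend. Next row=LF[3]=4
  step 5: row=4, L[4]='X', prepend. Next row=LF[4]=1
Reversed output: XyyY$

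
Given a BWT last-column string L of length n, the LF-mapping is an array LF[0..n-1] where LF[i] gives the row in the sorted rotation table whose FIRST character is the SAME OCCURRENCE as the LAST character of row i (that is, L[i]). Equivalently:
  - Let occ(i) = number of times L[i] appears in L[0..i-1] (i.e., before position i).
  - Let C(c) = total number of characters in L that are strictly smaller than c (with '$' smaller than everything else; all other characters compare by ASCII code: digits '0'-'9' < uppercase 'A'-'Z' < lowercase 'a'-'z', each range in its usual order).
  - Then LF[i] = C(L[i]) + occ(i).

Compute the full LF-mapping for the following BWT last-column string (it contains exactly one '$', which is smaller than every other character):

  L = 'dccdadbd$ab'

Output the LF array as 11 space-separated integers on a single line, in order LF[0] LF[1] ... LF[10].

Answer: 7 5 6 8 1 9 3 10 0 2 4

Derivation:
Char counts: '$':1, 'a':2, 'b':2, 'c':2, 'd':4
C (first-col start): C('$')=0, C('a')=1, C('b')=3, C('c')=5, C('d')=7
L[0]='d': occ=0, LF[0]=C('d')+0=7+0=7
L[1]='c': occ=0, LF[1]=C('c')+0=5+0=5
L[2]='c': occ=1, LF[2]=C('c')+1=5+1=6
L[3]='d': occ=1, LF[3]=C('d')+1=7+1=8
L[4]='a': occ=0, LF[4]=C('a')+0=1+0=1
L[5]='d': occ=2, LF[5]=C('d')+2=7+2=9
L[6]='b': occ=0, LF[6]=C('b')+0=3+0=3
L[7]='d': occ=3, LF[7]=C('d')+3=7+3=10
L[8]='$': occ=0, LF[8]=C('$')+0=0+0=0
L[9]='a': occ=1, LF[9]=C('a')+1=1+1=2
L[10]='b': occ=1, LF[10]=C('b')+1=3+1=4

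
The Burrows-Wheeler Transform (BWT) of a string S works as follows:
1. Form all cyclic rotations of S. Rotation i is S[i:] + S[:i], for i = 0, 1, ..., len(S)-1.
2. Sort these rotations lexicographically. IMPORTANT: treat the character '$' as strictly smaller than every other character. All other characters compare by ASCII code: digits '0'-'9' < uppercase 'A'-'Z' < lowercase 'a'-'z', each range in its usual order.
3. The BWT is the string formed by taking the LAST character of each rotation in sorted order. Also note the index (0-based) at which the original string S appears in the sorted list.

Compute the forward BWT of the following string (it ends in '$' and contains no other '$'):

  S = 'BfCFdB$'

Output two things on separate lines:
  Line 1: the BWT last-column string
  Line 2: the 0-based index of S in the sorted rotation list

All 7 rotations (rotation i = S[i:]+S[:i]):
  rot[0] = BfCFdB$
  rot[1] = fCFdB$B
  rot[2] = CFdB$Bf
  rot[3] = FdB$BfC
  rot[4] = dB$BfCF
  rot[5] = B$BfCFd
  rot[6] = $BfCFdB
Sorted (with $ < everything):
  sorted[0] = $BfCFdB  (last char: 'B')
  sorted[1] = B$BfCFd  (last char: 'd')
  sorted[2] = BfCFdB$  (last char: '$')
  sorted[3] = CFdB$Bf  (last char: 'f')
  sorted[4] = FdB$BfC  (last char: 'C')
  sorted[5] = dB$BfCF  (last char: 'F')
  sorted[6] = fCFdB$B  (last char: 'B')
Last column: Bd$fCFB
Original string S is at sorted index 2

Answer: Bd$fCFB
2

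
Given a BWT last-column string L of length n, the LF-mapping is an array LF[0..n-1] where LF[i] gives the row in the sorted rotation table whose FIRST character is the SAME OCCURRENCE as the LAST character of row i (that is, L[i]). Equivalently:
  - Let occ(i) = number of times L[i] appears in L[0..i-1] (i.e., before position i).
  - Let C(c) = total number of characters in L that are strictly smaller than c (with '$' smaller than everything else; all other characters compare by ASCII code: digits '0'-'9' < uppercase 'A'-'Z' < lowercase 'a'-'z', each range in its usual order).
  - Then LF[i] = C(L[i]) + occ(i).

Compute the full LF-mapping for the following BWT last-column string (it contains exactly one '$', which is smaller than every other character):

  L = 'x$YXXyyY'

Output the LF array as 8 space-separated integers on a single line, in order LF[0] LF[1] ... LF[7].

Answer: 5 0 3 1 2 6 7 4

Derivation:
Char counts: '$':1, 'X':2, 'Y':2, 'x':1, 'y':2
C (first-col start): C('$')=0, C('X')=1, C('Y')=3, C('x')=5, C('y')=6
L[0]='x': occ=0, LF[0]=C('x')+0=5+0=5
L[1]='$': occ=0, LF[1]=C('$')+0=0+0=0
L[2]='Y': occ=0, LF[2]=C('Y')+0=3+0=3
L[3]='X': occ=0, LF[3]=C('X')+0=1+0=1
L[4]='X': occ=1, LF[4]=C('X')+1=1+1=2
L[5]='y': occ=0, LF[5]=C('y')+0=6+0=6
L[6]='y': occ=1, LF[6]=C('y')+1=6+1=7
L[7]='Y': occ=1, LF[7]=C('Y')+1=3+1=4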